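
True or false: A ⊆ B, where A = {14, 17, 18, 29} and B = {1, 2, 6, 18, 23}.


A ⊆ B means every element of A is in B.
Elements in A not in B: {14, 17, 29}
So A ⊄ B.

No, A ⊄ B


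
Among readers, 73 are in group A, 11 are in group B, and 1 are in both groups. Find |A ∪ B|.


|A ∪ B| = |A| + |B| - |A ∩ B|
= 73 + 11 - 1
= 83

|A ∪ B| = 83


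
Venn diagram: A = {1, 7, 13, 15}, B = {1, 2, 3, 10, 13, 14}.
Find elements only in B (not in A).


A = {1, 7, 13, 15}
B = {1, 2, 3, 10, 13, 14}
Region: only in B (not in A)
Elements: {2, 3, 10, 14}

Elements only in B (not in A): {2, 3, 10, 14}


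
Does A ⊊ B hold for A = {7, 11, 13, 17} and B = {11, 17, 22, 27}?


A ⊂ B requires: A ⊆ B AND A ≠ B.
A ⊆ B? No
A ⊄ B, so A is not a proper subset.

No, A is not a proper subset of B


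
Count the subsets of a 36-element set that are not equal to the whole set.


Total subsets = 2^n = 2^36 = 68719476736
Proper subsets exclude the set itself: 2^n - 1
= 68719476736 - 1
= 68719476735

Number of proper subsets = 68719476735


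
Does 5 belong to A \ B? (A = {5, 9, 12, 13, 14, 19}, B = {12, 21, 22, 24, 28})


A = {5, 9, 12, 13, 14, 19}, B = {12, 21, 22, 24, 28}
A \ B = elements in A but not in B
A \ B = {5, 9, 13, 14, 19}
Checking if 5 ∈ A \ B
5 is in A \ B → True

5 ∈ A \ B


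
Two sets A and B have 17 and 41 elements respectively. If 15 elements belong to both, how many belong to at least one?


|A ∪ B| = |A| + |B| - |A ∩ B|
= 17 + 41 - 15
= 43

|A ∪ B| = 43


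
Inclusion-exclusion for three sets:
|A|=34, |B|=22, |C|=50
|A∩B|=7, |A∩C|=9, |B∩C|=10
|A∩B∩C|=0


|A∪B∪C| = |A|+|B|+|C| - |A∩B|-|A∩C|-|B∩C| + |A∩B∩C|
= 34+22+50 - 7-9-10 + 0
= 106 - 26 + 0
= 80

|A ∪ B ∪ C| = 80


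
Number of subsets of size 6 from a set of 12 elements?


C(n,k) = n! / (k!(n-k)!)
C(12,6) = 12! / (6!6!)
= 924

C(12,6) = 924


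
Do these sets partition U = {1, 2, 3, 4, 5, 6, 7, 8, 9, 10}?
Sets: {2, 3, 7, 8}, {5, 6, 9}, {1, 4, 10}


A partition requires: (1) non-empty parts, (2) pairwise disjoint, (3) union = U
Parts: {2, 3, 7, 8}, {5, 6, 9}, {1, 4, 10}
Union of parts: {1, 2, 3, 4, 5, 6, 7, 8, 9, 10}
U = {1, 2, 3, 4, 5, 6, 7, 8, 9, 10}
All non-empty? True
Pairwise disjoint? True
Covers U? True

Yes, valid partition


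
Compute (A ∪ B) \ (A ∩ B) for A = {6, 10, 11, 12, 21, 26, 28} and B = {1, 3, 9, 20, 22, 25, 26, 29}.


A △ B = (A \ B) ∪ (B \ A) = elements in exactly one of A or B
A \ B = {6, 10, 11, 12, 21, 28}
B \ A = {1, 3, 9, 20, 22, 25, 29}
A △ B = {1, 3, 6, 9, 10, 11, 12, 20, 21, 22, 25, 28, 29}

A △ B = {1, 3, 6, 9, 10, 11, 12, 20, 21, 22, 25, 28, 29}


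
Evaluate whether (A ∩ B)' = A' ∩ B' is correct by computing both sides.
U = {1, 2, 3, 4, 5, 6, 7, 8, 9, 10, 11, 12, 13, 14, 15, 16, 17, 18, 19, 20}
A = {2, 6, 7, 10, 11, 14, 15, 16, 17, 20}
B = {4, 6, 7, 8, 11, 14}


LHS: A ∩ B = {6, 7, 11, 14}
(A ∩ B)' = U \ (A ∩ B) = {1, 2, 3, 4, 5, 8, 9, 10, 12, 13, 15, 16, 17, 18, 19, 20}
A' = {1, 3, 4, 5, 8, 9, 12, 13, 18, 19}, B' = {1, 2, 3, 5, 9, 10, 12, 13, 15, 16, 17, 18, 19, 20}
Claimed RHS: A' ∩ B' = {1, 3, 5, 9, 12, 13, 18, 19}
Identity is INVALID: LHS = {1, 2, 3, 4, 5, 8, 9, 10, 12, 13, 15, 16, 17, 18, 19, 20} but the RHS claimed here equals {1, 3, 5, 9, 12, 13, 18, 19}. The correct form is (A ∩ B)' = A' ∪ B'.

Identity is invalid: (A ∩ B)' = {1, 2, 3, 4, 5, 8, 9, 10, 12, 13, 15, 16, 17, 18, 19, 20} but A' ∩ B' = {1, 3, 5, 9, 12, 13, 18, 19}. The correct De Morgan law is (A ∩ B)' = A' ∪ B'.


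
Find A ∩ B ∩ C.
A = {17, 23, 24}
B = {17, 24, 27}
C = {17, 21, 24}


A ∩ B = {17, 24}
(A ∩ B) ∩ C = {17, 24}

A ∩ B ∩ C = {17, 24}


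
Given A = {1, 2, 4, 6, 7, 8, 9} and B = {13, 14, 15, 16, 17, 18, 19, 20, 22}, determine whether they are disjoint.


Disjoint means A ∩ B = ∅.
A ∩ B = ∅
A ∩ B = ∅, so A and B are disjoint.

Yes, A and B are disjoint


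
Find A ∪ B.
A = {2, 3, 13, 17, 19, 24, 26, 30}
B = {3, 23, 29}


A ∪ B = all elements in A or B (or both)
A = {2, 3, 13, 17, 19, 24, 26, 30}
B = {3, 23, 29}
A ∪ B = {2, 3, 13, 17, 19, 23, 24, 26, 29, 30}

A ∪ B = {2, 3, 13, 17, 19, 23, 24, 26, 29, 30}


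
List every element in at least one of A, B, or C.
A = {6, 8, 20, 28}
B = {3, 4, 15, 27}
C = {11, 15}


A ∪ B = {3, 4, 6, 8, 15, 20, 27, 28}
(A ∪ B) ∪ C = {3, 4, 6, 8, 11, 15, 20, 27, 28}

A ∪ B ∪ C = {3, 4, 6, 8, 11, 15, 20, 27, 28}


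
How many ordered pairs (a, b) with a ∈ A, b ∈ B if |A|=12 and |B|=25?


|A × B| = |A| × |B|
= 12 × 25
= 300

|A × B| = 300


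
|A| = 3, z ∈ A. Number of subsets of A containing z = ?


Subsets of A containing z correspond to subsets of A \ {z}, which has 2 elements.
Count = 2^(n-1) = 2^2
= 4

Number of subsets containing z = 4


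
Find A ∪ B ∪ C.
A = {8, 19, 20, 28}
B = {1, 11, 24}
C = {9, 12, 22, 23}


A ∪ B = {1, 8, 11, 19, 20, 24, 28}
(A ∪ B) ∪ C = {1, 8, 9, 11, 12, 19, 20, 22, 23, 24, 28}

A ∪ B ∪ C = {1, 8, 9, 11, 12, 19, 20, 22, 23, 24, 28}


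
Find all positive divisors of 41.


Checking each candidate:
Condition: positive divisors of 41
Result = {1, 41}

{1, 41}


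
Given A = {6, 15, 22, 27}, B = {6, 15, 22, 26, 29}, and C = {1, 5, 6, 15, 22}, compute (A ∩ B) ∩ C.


A ∩ B = {6, 15, 22}
(A ∩ B) ∩ C = {6, 15, 22}

A ∩ B ∩ C = {6, 15, 22}


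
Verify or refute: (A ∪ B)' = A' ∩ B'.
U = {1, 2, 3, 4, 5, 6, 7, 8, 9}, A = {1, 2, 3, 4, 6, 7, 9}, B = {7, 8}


LHS: A ∪ B = {1, 2, 3, 4, 6, 7, 8, 9}
(A ∪ B)' = U \ (A ∪ B) = {5}
A' = {5, 8}, B' = {1, 2, 3, 4, 5, 6, 9}
Claimed RHS: A' ∩ B' = {5}
Identity is VALID: LHS = RHS = {5} ✓

Identity is valid. (A ∪ B)' = A' ∩ B' = {5}


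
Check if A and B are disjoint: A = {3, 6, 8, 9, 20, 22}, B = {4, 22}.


Disjoint means A ∩ B = ∅.
A ∩ B = {22}
A ∩ B ≠ ∅, so A and B are NOT disjoint.

No, A and B are not disjoint (A ∩ B = {22})


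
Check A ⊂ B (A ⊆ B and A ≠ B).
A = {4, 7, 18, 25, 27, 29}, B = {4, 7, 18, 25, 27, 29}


A ⊂ B requires: A ⊆ B AND A ≠ B.
A ⊆ B? Yes
A = B? Yes
A = B, so A is not a PROPER subset.

No, A is not a proper subset of B


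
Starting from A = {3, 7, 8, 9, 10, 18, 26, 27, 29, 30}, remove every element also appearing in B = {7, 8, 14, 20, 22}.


A \ B = elements in A but not in B
A = {3, 7, 8, 9, 10, 18, 26, 27, 29, 30}
B = {7, 8, 14, 20, 22}
Remove from A any elements in B
A \ B = {3, 9, 10, 18, 26, 27, 29, 30}

A \ B = {3, 9, 10, 18, 26, 27, 29, 30}


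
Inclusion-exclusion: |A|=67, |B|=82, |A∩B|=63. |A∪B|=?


|A ∪ B| = |A| + |B| - |A ∩ B|
= 67 + 82 - 63
= 86

|A ∪ B| = 86


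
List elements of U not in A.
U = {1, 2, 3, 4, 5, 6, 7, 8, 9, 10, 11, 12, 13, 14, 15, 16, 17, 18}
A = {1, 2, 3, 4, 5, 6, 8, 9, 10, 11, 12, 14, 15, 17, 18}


Aᶜ = U \ A = elements in U but not in A
U = {1, 2, 3, 4, 5, 6, 7, 8, 9, 10, 11, 12, 13, 14, 15, 16, 17, 18}
A = {1, 2, 3, 4, 5, 6, 8, 9, 10, 11, 12, 14, 15, 17, 18}
Aᶜ = {7, 13, 16}

Aᶜ = {7, 13, 16}


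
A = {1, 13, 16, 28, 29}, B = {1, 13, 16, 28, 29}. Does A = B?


Two sets are equal iff they have exactly the same elements.
A = {1, 13, 16, 28, 29}
B = {1, 13, 16, 28, 29}
Same elements → A = B

Yes, A = B


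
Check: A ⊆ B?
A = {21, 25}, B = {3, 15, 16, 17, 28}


A ⊆ B means every element of A is in B.
Elements in A not in B: {21, 25}
So A ⊄ B.

No, A ⊄ B


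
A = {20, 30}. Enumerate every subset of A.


|A| = 2, so |P(A)| = 2^2 = 4
Enumerate subsets by cardinality (0 to 2):
∅, {20}, {30}, {20, 30}

P(A) has 4 subsets: ∅, {20}, {30}, {20, 30}


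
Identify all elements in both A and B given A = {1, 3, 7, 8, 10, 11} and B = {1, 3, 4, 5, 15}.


A = {1, 3, 7, 8, 10, 11}
B = {1, 3, 4, 5, 15}
Region: in both A and B
Elements: {1, 3}

Elements in both A and B: {1, 3}


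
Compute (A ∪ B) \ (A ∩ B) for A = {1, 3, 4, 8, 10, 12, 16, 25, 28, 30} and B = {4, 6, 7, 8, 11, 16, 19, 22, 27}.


A △ B = (A \ B) ∪ (B \ A) = elements in exactly one of A or B
A \ B = {1, 3, 10, 12, 25, 28, 30}
B \ A = {6, 7, 11, 19, 22, 27}
A △ B = {1, 3, 6, 7, 10, 11, 12, 19, 22, 25, 27, 28, 30}

A △ B = {1, 3, 6, 7, 10, 11, 12, 19, 22, 25, 27, 28, 30}


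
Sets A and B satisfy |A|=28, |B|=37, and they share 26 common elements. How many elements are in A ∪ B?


|A ∪ B| = |A| + |B| - |A ∩ B|
= 28 + 37 - 26
= 39

|A ∪ B| = 39


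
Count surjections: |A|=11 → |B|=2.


n = |A| = 11, k = |B| = 2. Surjections via inclusion-exclusion:
S(n,k) = Σ(-1)^i × C(k,i) × (k-i)^n, i=0 to k
i=0: (-1)^0×C(2,0)×2^11 = 2048
i=1: (-1)^1×C(2,1)×1^11 = -2
i=2: (-1)^2×C(2,2)×0^11 = 0
Total = 2046

Number of surjections = 2046


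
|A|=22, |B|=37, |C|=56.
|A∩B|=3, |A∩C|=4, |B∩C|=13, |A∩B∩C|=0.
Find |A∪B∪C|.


|A∪B∪C| = |A|+|B|+|C| - |A∩B|-|A∩C|-|B∩C| + |A∩B∩C|
= 22+37+56 - 3-4-13 + 0
= 115 - 20 + 0
= 95

|A ∪ B ∪ C| = 95


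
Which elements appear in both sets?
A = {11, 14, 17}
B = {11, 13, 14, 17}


A ∩ B = elements in both A and B
A = {11, 14, 17}
B = {11, 13, 14, 17}
A ∩ B = {11, 14, 17}

A ∩ B = {11, 14, 17}


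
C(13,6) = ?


C(n,k) = n! / (k!(n-k)!)
C(13,6) = 13! / (6!7!)
= 1716

C(13,6) = 1716


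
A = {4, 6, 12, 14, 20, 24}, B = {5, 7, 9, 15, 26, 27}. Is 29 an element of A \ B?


A = {4, 6, 12, 14, 20, 24}, B = {5, 7, 9, 15, 26, 27}
A \ B = elements in A but not in B
A \ B = {4, 6, 12, 14, 20, 24}
Checking if 29 ∈ A \ B
29 is not in A \ B → False

29 ∉ A \ B


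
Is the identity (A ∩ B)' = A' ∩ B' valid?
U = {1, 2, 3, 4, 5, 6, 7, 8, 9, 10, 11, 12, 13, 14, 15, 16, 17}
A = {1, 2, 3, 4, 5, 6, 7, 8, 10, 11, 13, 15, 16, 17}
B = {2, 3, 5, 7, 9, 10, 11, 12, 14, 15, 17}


LHS: A ∩ B = {2, 3, 5, 7, 10, 11, 15, 17}
(A ∩ B)' = U \ (A ∩ B) = {1, 4, 6, 8, 9, 12, 13, 14, 16}
A' = {9, 12, 14}, B' = {1, 4, 6, 8, 13, 16}
Claimed RHS: A' ∩ B' = ∅
Identity is INVALID: LHS = {1, 4, 6, 8, 9, 12, 13, 14, 16} but the RHS claimed here equals ∅. The correct form is (A ∩ B)' = A' ∪ B'.

Identity is invalid: (A ∩ B)' = {1, 4, 6, 8, 9, 12, 13, 14, 16} but A' ∩ B' = ∅. The correct De Morgan law is (A ∩ B)' = A' ∪ B'.


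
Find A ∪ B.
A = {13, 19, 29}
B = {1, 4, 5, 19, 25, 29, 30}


A ∪ B = all elements in A or B (or both)
A = {13, 19, 29}
B = {1, 4, 5, 19, 25, 29, 30}
A ∪ B = {1, 4, 5, 13, 19, 25, 29, 30}

A ∪ B = {1, 4, 5, 13, 19, 25, 29, 30}


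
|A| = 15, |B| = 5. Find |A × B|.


|A × B| = |A| × |B|
= 15 × 5
= 75

|A × B| = 75


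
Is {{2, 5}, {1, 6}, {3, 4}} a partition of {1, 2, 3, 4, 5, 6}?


A partition requires: (1) non-empty parts, (2) pairwise disjoint, (3) union = U
Parts: {2, 5}, {1, 6}, {3, 4}
Union of parts: {1, 2, 3, 4, 5, 6}
U = {1, 2, 3, 4, 5, 6}
All non-empty? True
Pairwise disjoint? True
Covers U? True

Yes, valid partition


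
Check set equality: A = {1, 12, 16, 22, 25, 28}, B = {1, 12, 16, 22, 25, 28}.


Two sets are equal iff they have exactly the same elements.
A = {1, 12, 16, 22, 25, 28}
B = {1, 12, 16, 22, 25, 28}
Same elements → A = B

Yes, A = B


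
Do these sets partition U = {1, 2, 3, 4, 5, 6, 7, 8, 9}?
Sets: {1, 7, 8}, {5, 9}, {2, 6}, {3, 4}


A partition requires: (1) non-empty parts, (2) pairwise disjoint, (3) union = U
Parts: {1, 7, 8}, {5, 9}, {2, 6}, {3, 4}
Union of parts: {1, 2, 3, 4, 5, 6, 7, 8, 9}
U = {1, 2, 3, 4, 5, 6, 7, 8, 9}
All non-empty? True
Pairwise disjoint? True
Covers U? True

Yes, valid partition


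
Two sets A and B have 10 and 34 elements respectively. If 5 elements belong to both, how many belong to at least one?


|A ∪ B| = |A| + |B| - |A ∩ B|
= 10 + 34 - 5
= 39

|A ∪ B| = 39


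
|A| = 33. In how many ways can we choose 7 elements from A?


C(n,k) = n! / (k!(n-k)!)
C(33,7) = 33! / (7!26!)
= 4272048

C(33,7) = 4272048


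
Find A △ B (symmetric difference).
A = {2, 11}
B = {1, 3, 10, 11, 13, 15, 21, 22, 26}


A △ B = (A \ B) ∪ (B \ A) = elements in exactly one of A or B
A \ B = {2}
B \ A = {1, 3, 10, 13, 15, 21, 22, 26}
A △ B = {1, 2, 3, 10, 13, 15, 21, 22, 26}

A △ B = {1, 2, 3, 10, 13, 15, 21, 22, 26}


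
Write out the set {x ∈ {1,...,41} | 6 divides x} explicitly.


Checking each candidate:
Condition: multiples of 6 in {1,...,41}
Result = {6, 12, 18, 24, 30, 36}

{6, 12, 18, 24, 30, 36}


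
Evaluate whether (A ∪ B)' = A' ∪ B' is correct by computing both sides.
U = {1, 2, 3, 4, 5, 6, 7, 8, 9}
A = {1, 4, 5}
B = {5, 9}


LHS: A ∪ B = {1, 4, 5, 9}
(A ∪ B)' = U \ (A ∪ B) = {2, 3, 6, 7, 8}
A' = {2, 3, 6, 7, 8, 9}, B' = {1, 2, 3, 4, 6, 7, 8}
Claimed RHS: A' ∪ B' = {1, 2, 3, 4, 6, 7, 8, 9}
Identity is INVALID: LHS = {2, 3, 6, 7, 8} but the RHS claimed here equals {1, 2, 3, 4, 6, 7, 8, 9}. The correct form is (A ∪ B)' = A' ∩ B'.

Identity is invalid: (A ∪ B)' = {2, 3, 6, 7, 8} but A' ∪ B' = {1, 2, 3, 4, 6, 7, 8, 9}. The correct De Morgan law is (A ∪ B)' = A' ∩ B'.


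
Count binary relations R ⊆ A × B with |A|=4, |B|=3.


A relation from A to B is any subset of A × B.
|A × B| = 4 × 3 = 12
# relations = 2^|A × B| = 2^12 = 4096

Number of relations = 4096


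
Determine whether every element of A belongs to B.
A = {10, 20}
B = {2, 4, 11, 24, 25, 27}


A ⊆ B means every element of A is in B.
Elements in A not in B: {10, 20}
So A ⊄ B.

No, A ⊄ B


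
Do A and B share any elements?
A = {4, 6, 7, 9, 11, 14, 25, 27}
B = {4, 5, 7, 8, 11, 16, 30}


Disjoint means A ∩ B = ∅.
A ∩ B = {4, 7, 11}
A ∩ B ≠ ∅, so A and B are NOT disjoint.

Yes — A and B share the element(s) of A ∩ B = {4, 7, 11}, so they are not disjoint


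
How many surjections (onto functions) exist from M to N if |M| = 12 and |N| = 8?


n = |M| = 12, k = |N| = 8. Surjections via inclusion-exclusion:
S(n,k) = Σ(-1)^i × C(k,i) × (k-i)^n, i=0 to k
i=0: (-1)^0×C(8,0)×8^12 = 68719476736
i=1: (-1)^1×C(8,1)×7^12 = -110730297608
i=2: (-1)^2×C(8,2)×6^12 = 60949905408
i=3: (-1)^3×C(8,3)×5^12 = -13671875000
i=4: (-1)^4×C(8,4)×4^12 = 1174405120
i=5: (-1)^5×C(8,5)×3^12 = -29760696
i=6: (-1)^6×C(8,6)×2^12 = 114688
i=7: (-1)^7×C(8,7)×1^12 = -8
i=8: (-1)^8×C(8,8)×0^12 = 0
Total = 6411968640

Number of surjections = 6411968640


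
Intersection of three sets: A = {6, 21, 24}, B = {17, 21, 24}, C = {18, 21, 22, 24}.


A ∩ B = {21, 24}
(A ∩ B) ∩ C = {21, 24}

A ∩ B ∩ C = {21, 24}


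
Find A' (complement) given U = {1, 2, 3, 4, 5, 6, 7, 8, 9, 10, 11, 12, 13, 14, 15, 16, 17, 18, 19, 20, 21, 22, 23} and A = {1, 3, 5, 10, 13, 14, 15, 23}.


Aᶜ = U \ A = elements in U but not in A
U = {1, 2, 3, 4, 5, 6, 7, 8, 9, 10, 11, 12, 13, 14, 15, 16, 17, 18, 19, 20, 21, 22, 23}
A = {1, 3, 5, 10, 13, 14, 15, 23}
Aᶜ = {2, 4, 6, 7, 8, 9, 11, 12, 16, 17, 18, 19, 20, 21, 22}

Aᶜ = {2, 4, 6, 7, 8, 9, 11, 12, 16, 17, 18, 19, 20, 21, 22}


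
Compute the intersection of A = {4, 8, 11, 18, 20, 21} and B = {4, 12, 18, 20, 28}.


A ∩ B = elements in both A and B
A = {4, 8, 11, 18, 20, 21}
B = {4, 12, 18, 20, 28}
A ∩ B = {4, 18, 20}

A ∩ B = {4, 18, 20}


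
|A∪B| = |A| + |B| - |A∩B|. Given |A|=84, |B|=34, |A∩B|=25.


|A ∪ B| = |A| + |B| - |A ∩ B|
= 84 + 34 - 25
= 93

|A ∪ B| = 93


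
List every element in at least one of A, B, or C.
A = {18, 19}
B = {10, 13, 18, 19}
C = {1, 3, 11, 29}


A ∪ B = {10, 13, 18, 19}
(A ∪ B) ∪ C = {1, 3, 10, 11, 13, 18, 19, 29}

A ∪ B ∪ C = {1, 3, 10, 11, 13, 18, 19, 29}


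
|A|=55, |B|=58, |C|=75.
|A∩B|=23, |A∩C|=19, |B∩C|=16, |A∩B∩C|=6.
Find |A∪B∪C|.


|A∪B∪C| = |A|+|B|+|C| - |A∩B|-|A∩C|-|B∩C| + |A∩B∩C|
= 55+58+75 - 23-19-16 + 6
= 188 - 58 + 6
= 136

|A ∪ B ∪ C| = 136


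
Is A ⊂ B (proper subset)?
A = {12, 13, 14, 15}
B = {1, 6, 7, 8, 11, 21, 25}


A ⊂ B requires: A ⊆ B AND A ≠ B.
A ⊆ B? No
A ⊄ B, so A is not a proper subset.

No, A is not a proper subset of B


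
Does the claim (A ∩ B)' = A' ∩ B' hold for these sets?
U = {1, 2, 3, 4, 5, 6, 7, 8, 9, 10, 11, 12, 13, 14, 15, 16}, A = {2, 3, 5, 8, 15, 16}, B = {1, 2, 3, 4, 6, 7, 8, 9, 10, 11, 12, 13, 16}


LHS: A ∩ B = {2, 3, 8, 16}
(A ∩ B)' = U \ (A ∩ B) = {1, 4, 5, 6, 7, 9, 10, 11, 12, 13, 14, 15}
A' = {1, 4, 6, 7, 9, 10, 11, 12, 13, 14}, B' = {5, 14, 15}
Claimed RHS: A' ∩ B' = {14}
Identity is INVALID: LHS = {1, 4, 5, 6, 7, 9, 10, 11, 12, 13, 14, 15} but the RHS claimed here equals {14}. The correct form is (A ∩ B)' = A' ∪ B'.

Identity is invalid: (A ∩ B)' = {1, 4, 5, 6, 7, 9, 10, 11, 12, 13, 14, 15} but A' ∩ B' = {14}. The correct De Morgan law is (A ∩ B)' = A' ∪ B'.


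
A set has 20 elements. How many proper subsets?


Total subsets = 2^n = 2^20 = 1048576
Proper subsets exclude the set itself: 2^n - 1
= 1048576 - 1
= 1048575

Number of proper subsets = 1048575


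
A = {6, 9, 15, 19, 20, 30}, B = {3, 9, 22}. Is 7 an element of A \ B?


A = {6, 9, 15, 19, 20, 30}, B = {3, 9, 22}
A \ B = elements in A but not in B
A \ B = {6, 15, 19, 20, 30}
Checking if 7 ∈ A \ B
7 is not in A \ B → False

7 ∉ A \ B


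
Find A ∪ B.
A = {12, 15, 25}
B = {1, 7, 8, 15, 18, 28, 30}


A ∪ B = all elements in A or B (or both)
A = {12, 15, 25}
B = {1, 7, 8, 15, 18, 28, 30}
A ∪ B = {1, 7, 8, 12, 15, 18, 25, 28, 30}

A ∪ B = {1, 7, 8, 12, 15, 18, 25, 28, 30}


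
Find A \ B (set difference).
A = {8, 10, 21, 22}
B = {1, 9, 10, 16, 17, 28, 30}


A \ B = elements in A but not in B
A = {8, 10, 21, 22}
B = {1, 9, 10, 16, 17, 28, 30}
Remove from A any elements in B
A \ B = {8, 21, 22}

A \ B = {8, 21, 22}


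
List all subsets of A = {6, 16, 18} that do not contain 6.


A subset of A that omits 6 is a subset of A \ {6}, so there are 2^(n-1) = 2^2 = 4 of them.
Subsets excluding 6: ∅, {16}, {18}, {16, 18}

Subsets excluding 6 (4 total): ∅, {16}, {18}, {16, 18}


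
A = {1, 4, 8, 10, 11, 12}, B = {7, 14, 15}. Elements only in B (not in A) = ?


A = {1, 4, 8, 10, 11, 12}
B = {7, 14, 15}
Region: only in B (not in A)
Elements: {7, 14, 15}

Elements only in B (not in A): {7, 14, 15}


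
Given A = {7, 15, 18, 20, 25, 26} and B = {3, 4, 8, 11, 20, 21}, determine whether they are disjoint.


Disjoint means A ∩ B = ∅.
A ∩ B = {20}
A ∩ B ≠ ∅, so A and B are NOT disjoint.

No, A and B are not disjoint (A ∩ B = {20})


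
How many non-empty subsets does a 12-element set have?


Total subsets = 2^n = 2^12 = 4096
Non-empty subsets exclude the empty set: 2^n - 1
= 4096 - 1
= 4095

Number of non-empty subsets = 4095


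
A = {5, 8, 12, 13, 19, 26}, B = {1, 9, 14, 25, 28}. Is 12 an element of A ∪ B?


A = {5, 8, 12, 13, 19, 26}, B = {1, 9, 14, 25, 28}
A ∪ B = all elements in A or B
A ∪ B = {1, 5, 8, 9, 12, 13, 14, 19, 25, 26, 28}
Checking if 12 ∈ A ∪ B
12 is in A ∪ B → True

12 ∈ A ∪ B


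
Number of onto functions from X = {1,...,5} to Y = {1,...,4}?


n = |X| = 5, k = |Y| = 4. Surjections via inclusion-exclusion:
S(n,k) = Σ(-1)^i × C(k,i) × (k-i)^n, i=0 to k
i=0: (-1)^0×C(4,0)×4^5 = 1024
i=1: (-1)^1×C(4,1)×3^5 = -972
i=2: (-1)^2×C(4,2)×2^5 = 192
i=3: (-1)^3×C(4,3)×1^5 = -4
i=4: (-1)^4×C(4,4)×0^5 = 0
Total = 240

Number of surjections = 240


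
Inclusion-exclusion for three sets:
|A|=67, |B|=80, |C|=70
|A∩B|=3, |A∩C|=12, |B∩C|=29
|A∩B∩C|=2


|A∪B∪C| = |A|+|B|+|C| - |A∩B|-|A∩C|-|B∩C| + |A∩B∩C|
= 67+80+70 - 3-12-29 + 2
= 217 - 44 + 2
= 175

|A ∪ B ∪ C| = 175


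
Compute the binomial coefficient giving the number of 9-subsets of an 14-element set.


C(n,k) = n! / (k!(n-k)!)
C(14,9) = 14! / (9!5!)
= 2002

C(14,9) = 2002


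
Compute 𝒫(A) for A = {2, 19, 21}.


|A| = 3, so |P(A)| = 2^3 = 8
Enumerate subsets by cardinality (0 to 3):
∅, {2}, {19}, {21}, {2, 19}, {2, 21}, {19, 21}, {2, 19, 21}

P(A) has 8 subsets: ∅, {2}, {19}, {21}, {2, 19}, {2, 21}, {19, 21}, {2, 19, 21}


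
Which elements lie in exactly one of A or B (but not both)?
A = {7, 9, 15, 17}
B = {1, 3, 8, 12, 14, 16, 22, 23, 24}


A △ B = (A \ B) ∪ (B \ A) = elements in exactly one of A or B
A \ B = {7, 9, 15, 17}
B \ A = {1, 3, 8, 12, 14, 16, 22, 23, 24}
A △ B = {1, 3, 7, 8, 9, 12, 14, 15, 16, 17, 22, 23, 24}

A △ B = {1, 3, 7, 8, 9, 12, 14, 15, 16, 17, 22, 23, 24}


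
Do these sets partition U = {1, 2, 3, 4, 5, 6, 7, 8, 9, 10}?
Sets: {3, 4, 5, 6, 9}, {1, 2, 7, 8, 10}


A partition requires: (1) non-empty parts, (2) pairwise disjoint, (3) union = U
Parts: {3, 4, 5, 6, 9}, {1, 2, 7, 8, 10}
Union of parts: {1, 2, 3, 4, 5, 6, 7, 8, 9, 10}
U = {1, 2, 3, 4, 5, 6, 7, 8, 9, 10}
All non-empty? True
Pairwise disjoint? True
Covers U? True

Yes, valid partition


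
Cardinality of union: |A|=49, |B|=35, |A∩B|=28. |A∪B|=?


|A ∪ B| = |A| + |B| - |A ∩ B|
= 49 + 35 - 28
= 56

|A ∪ B| = 56


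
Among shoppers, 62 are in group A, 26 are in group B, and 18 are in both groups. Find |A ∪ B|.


|A ∪ B| = |A| + |B| - |A ∩ B|
= 62 + 26 - 18
= 70

|A ∪ B| = 70


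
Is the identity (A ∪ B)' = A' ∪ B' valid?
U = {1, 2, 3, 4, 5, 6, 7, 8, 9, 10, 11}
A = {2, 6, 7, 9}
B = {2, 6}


LHS: A ∪ B = {2, 6, 7, 9}
(A ∪ B)' = U \ (A ∪ B) = {1, 3, 4, 5, 8, 10, 11}
A' = {1, 3, 4, 5, 8, 10, 11}, B' = {1, 3, 4, 5, 7, 8, 9, 10, 11}
Claimed RHS: A' ∪ B' = {1, 3, 4, 5, 7, 8, 9, 10, 11}
Identity is INVALID: LHS = {1, 3, 4, 5, 8, 10, 11} but the RHS claimed here equals {1, 3, 4, 5, 7, 8, 9, 10, 11}. The correct form is (A ∪ B)' = A' ∩ B'.

Identity is invalid: (A ∪ B)' = {1, 3, 4, 5, 8, 10, 11} but A' ∪ B' = {1, 3, 4, 5, 7, 8, 9, 10, 11}. The correct De Morgan law is (A ∪ B)' = A' ∩ B'.


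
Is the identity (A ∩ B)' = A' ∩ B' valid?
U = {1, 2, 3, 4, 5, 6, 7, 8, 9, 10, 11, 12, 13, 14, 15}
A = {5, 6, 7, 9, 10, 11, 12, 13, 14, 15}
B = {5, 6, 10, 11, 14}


LHS: A ∩ B = {5, 6, 10, 11, 14}
(A ∩ B)' = U \ (A ∩ B) = {1, 2, 3, 4, 7, 8, 9, 12, 13, 15}
A' = {1, 2, 3, 4, 8}, B' = {1, 2, 3, 4, 7, 8, 9, 12, 13, 15}
Claimed RHS: A' ∩ B' = {1, 2, 3, 4, 8}
Identity is INVALID: LHS = {1, 2, 3, 4, 7, 8, 9, 12, 13, 15} but the RHS claimed here equals {1, 2, 3, 4, 8}. The correct form is (A ∩ B)' = A' ∪ B'.

Identity is invalid: (A ∩ B)' = {1, 2, 3, 4, 7, 8, 9, 12, 13, 15} but A' ∩ B' = {1, 2, 3, 4, 8}. The correct De Morgan law is (A ∩ B)' = A' ∪ B'.


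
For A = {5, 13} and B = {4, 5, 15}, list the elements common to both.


A ∩ B = elements in both A and B
A = {5, 13}
B = {4, 5, 15}
A ∩ B = {5}

A ∩ B = {5}


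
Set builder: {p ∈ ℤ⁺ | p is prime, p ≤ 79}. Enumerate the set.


Checking each candidate:
Condition: primes ≤ 79
Result = {2, 3, 5, 7, 11, 13, 17, 19, 23, 29, 31, 37, 41, 43, 47, 53, 59, 61, 67, 71, 73, 79}

{2, 3, 5, 7, 11, 13, 17, 19, 23, 29, 31, 37, 41, 43, 47, 53, 59, 61, 67, 71, 73, 79}


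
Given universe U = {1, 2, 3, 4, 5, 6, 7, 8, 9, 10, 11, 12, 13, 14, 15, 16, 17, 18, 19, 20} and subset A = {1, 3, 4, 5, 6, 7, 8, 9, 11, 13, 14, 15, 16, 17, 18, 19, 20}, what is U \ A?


Aᶜ = U \ A = elements in U but not in A
U = {1, 2, 3, 4, 5, 6, 7, 8, 9, 10, 11, 12, 13, 14, 15, 16, 17, 18, 19, 20}
A = {1, 3, 4, 5, 6, 7, 8, 9, 11, 13, 14, 15, 16, 17, 18, 19, 20}
Aᶜ = {2, 10, 12}

Aᶜ = {2, 10, 12}


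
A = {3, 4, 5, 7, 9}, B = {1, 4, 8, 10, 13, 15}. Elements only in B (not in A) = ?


A = {3, 4, 5, 7, 9}
B = {1, 4, 8, 10, 13, 15}
Region: only in B (not in A)
Elements: {1, 8, 10, 13, 15}

Elements only in B (not in A): {1, 8, 10, 13, 15}


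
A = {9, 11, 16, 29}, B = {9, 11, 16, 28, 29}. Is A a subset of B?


A ⊆ B means every element of A is in B.
All elements of A are in B.
So A ⊆ B.

Yes, A ⊆ B


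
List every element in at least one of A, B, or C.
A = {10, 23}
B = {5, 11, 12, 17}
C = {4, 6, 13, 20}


A ∪ B = {5, 10, 11, 12, 17, 23}
(A ∪ B) ∪ C = {4, 5, 6, 10, 11, 12, 13, 17, 20, 23}

A ∪ B ∪ C = {4, 5, 6, 10, 11, 12, 13, 17, 20, 23}


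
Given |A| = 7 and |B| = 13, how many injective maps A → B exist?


An injection sends each of |A| = 7 inputs to a distinct output in B.
# injections = |B|·(|B|-1)·…·(|B|-|A|+1) = 13! / (13 - 7)!
= 13 × 12 × 11 × 10 × 9 × 8 × 7
= 8648640

Number of injections = 8648640


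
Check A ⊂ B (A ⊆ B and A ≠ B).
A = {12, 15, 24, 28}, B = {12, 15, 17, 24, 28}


A ⊂ B requires: A ⊆ B AND A ≠ B.
A ⊆ B? Yes
A = B? No
A ⊂ B: Yes (A is a proper subset of B)

Yes, A ⊂ B


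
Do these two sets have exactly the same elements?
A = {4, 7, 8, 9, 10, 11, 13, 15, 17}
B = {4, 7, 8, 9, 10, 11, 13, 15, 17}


Two sets are equal iff they have exactly the same elements.
A = {4, 7, 8, 9, 10, 11, 13, 15, 17}
B = {4, 7, 8, 9, 10, 11, 13, 15, 17}
Same elements → A = B

Yes, A = B


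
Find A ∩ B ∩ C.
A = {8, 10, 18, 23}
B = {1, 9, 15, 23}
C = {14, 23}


A ∩ B = {23}
(A ∩ B) ∩ C = {23}

A ∩ B ∩ C = {23}


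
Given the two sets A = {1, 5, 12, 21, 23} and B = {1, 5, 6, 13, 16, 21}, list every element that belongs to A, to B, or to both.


A ∪ B = all elements in A or B (or both)
A = {1, 5, 12, 21, 23}
B = {1, 5, 6, 13, 16, 21}
A ∪ B = {1, 5, 6, 12, 13, 16, 21, 23}

A ∪ B = {1, 5, 6, 12, 13, 16, 21, 23}


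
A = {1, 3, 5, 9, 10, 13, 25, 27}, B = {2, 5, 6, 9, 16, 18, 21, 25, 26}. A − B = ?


A \ B = elements in A but not in B
A = {1, 3, 5, 9, 10, 13, 25, 27}
B = {2, 5, 6, 9, 16, 18, 21, 25, 26}
Remove from A any elements in B
A \ B = {1, 3, 10, 13, 27}

A \ B = {1, 3, 10, 13, 27}


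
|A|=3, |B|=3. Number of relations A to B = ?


A relation from A to B is any subset of A × B.
|A × B| = 3 × 3 = 9
# relations = 2^|A × B| = 2^9 = 512

Number of relations = 512


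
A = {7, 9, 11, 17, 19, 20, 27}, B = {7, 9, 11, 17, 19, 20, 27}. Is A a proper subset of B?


A ⊂ B requires: A ⊆ B AND A ≠ B.
A ⊆ B? Yes
A = B? Yes
A = B, so A is not a PROPER subset.

No, A is not a proper subset of B


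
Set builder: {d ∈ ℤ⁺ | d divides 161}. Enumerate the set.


Checking each candidate:
Condition: positive divisors of 161
Result = {1, 7, 23, 161}

{1, 7, 23, 161}


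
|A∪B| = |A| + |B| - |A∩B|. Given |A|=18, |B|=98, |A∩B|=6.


|A ∪ B| = |A| + |B| - |A ∩ B|
= 18 + 98 - 6
= 110

|A ∪ B| = 110


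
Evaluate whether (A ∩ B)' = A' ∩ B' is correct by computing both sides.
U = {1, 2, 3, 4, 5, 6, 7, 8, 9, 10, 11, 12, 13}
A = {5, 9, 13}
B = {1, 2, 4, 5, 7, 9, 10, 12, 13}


LHS: A ∩ B = {5, 9, 13}
(A ∩ B)' = U \ (A ∩ B) = {1, 2, 3, 4, 6, 7, 8, 10, 11, 12}
A' = {1, 2, 3, 4, 6, 7, 8, 10, 11, 12}, B' = {3, 6, 8, 11}
Claimed RHS: A' ∩ B' = {3, 6, 8, 11}
Identity is INVALID: LHS = {1, 2, 3, 4, 6, 7, 8, 10, 11, 12} but the RHS claimed here equals {3, 6, 8, 11}. The correct form is (A ∩ B)' = A' ∪ B'.

Identity is invalid: (A ∩ B)' = {1, 2, 3, 4, 6, 7, 8, 10, 11, 12} but A' ∩ B' = {3, 6, 8, 11}. The correct De Morgan law is (A ∩ B)' = A' ∪ B'.


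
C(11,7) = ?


C(n,k) = n! / (k!(n-k)!)
C(11,7) = 11! / (7!4!)
= 330

C(11,7) = 330


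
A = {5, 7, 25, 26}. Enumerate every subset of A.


|A| = 4, so |P(A)| = 2^4 = 16
Enumerate subsets by cardinality (0 to 4):
∅, {5}, {7}, {25}, {26}, {5, 7}, {5, 25}, {5, 26}, {7, 25}, {7, 26}, {25, 26}, {5, 7, 25}, {5, 7, 26}, {5, 25, 26}, {7, 25, 26}, {5, 7, 25, 26}

P(A) has 16 subsets: ∅, {5}, {7}, {25}, {26}, {5, 7}, {5, 25}, {5, 26}, {7, 25}, {7, 26}, {25, 26}, {5, 7, 25}, {5, 7, 26}, {5, 25, 26}, {7, 25, 26}, {5, 7, 25, 26}


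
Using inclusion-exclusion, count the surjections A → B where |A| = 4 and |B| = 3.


n = |A| = 4, k = |B| = 3. Surjections via inclusion-exclusion:
S(n,k) = Σ(-1)^i × C(k,i) × (k-i)^n, i=0 to k
i=0: (-1)^0×C(3,0)×3^4 = 81
i=1: (-1)^1×C(3,1)×2^4 = -48
i=2: (-1)^2×C(3,2)×1^4 = 3
i=3: (-1)^3×C(3,3)×0^4 = 0
Total = 36

Number of surjections = 36


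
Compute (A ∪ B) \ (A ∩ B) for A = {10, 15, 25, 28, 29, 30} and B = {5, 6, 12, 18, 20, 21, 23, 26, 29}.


A △ B = (A \ B) ∪ (B \ A) = elements in exactly one of A or B
A \ B = {10, 15, 25, 28, 30}
B \ A = {5, 6, 12, 18, 20, 21, 23, 26}
A △ B = {5, 6, 10, 12, 15, 18, 20, 21, 23, 25, 26, 28, 30}

A △ B = {5, 6, 10, 12, 15, 18, 20, 21, 23, 25, 26, 28, 30}


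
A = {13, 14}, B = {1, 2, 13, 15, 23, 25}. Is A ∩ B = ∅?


Disjoint means A ∩ B = ∅.
A ∩ B = {13}
A ∩ B ≠ ∅, so A and B are NOT disjoint.

No, A and B are not disjoint (A ∩ B = {13})


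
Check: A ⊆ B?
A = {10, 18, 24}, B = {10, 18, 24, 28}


A ⊆ B means every element of A is in B.
All elements of A are in B.
So A ⊆ B.

Yes, A ⊆ B


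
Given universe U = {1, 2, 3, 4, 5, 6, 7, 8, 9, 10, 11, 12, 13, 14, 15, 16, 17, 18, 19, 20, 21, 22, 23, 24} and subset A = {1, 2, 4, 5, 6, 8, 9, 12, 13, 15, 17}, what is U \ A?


Aᶜ = U \ A = elements in U but not in A
U = {1, 2, 3, 4, 5, 6, 7, 8, 9, 10, 11, 12, 13, 14, 15, 16, 17, 18, 19, 20, 21, 22, 23, 24}
A = {1, 2, 4, 5, 6, 8, 9, 12, 13, 15, 17}
Aᶜ = {3, 7, 10, 11, 14, 16, 18, 19, 20, 21, 22, 23, 24}

Aᶜ = {3, 7, 10, 11, 14, 16, 18, 19, 20, 21, 22, 23, 24}


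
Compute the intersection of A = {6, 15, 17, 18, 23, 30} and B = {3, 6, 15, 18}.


A ∩ B = elements in both A and B
A = {6, 15, 17, 18, 23, 30}
B = {3, 6, 15, 18}
A ∩ B = {6, 15, 18}

A ∩ B = {6, 15, 18}


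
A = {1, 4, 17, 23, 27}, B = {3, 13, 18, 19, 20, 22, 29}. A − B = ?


A \ B = elements in A but not in B
A = {1, 4, 17, 23, 27}
B = {3, 13, 18, 19, 20, 22, 29}
Remove from A any elements in B
A \ B = {1, 4, 17, 23, 27}

A \ B = {1, 4, 17, 23, 27}


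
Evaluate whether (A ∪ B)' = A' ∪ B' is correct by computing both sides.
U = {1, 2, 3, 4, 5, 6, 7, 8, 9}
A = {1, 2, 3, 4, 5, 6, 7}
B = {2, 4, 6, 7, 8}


LHS: A ∪ B = {1, 2, 3, 4, 5, 6, 7, 8}
(A ∪ B)' = U \ (A ∪ B) = {9}
A' = {8, 9}, B' = {1, 3, 5, 9}
Claimed RHS: A' ∪ B' = {1, 3, 5, 8, 9}
Identity is INVALID: LHS = {9} but the RHS claimed here equals {1, 3, 5, 8, 9}. The correct form is (A ∪ B)' = A' ∩ B'.

Identity is invalid: (A ∪ B)' = {9} but A' ∪ B' = {1, 3, 5, 8, 9}. The correct De Morgan law is (A ∪ B)' = A' ∩ B'.


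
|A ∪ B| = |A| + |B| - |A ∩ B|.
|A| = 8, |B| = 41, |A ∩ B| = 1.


|A ∪ B| = |A| + |B| - |A ∩ B|
= 8 + 41 - 1
= 48

|A ∪ B| = 48


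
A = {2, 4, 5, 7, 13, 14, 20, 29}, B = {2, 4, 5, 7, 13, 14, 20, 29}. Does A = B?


Two sets are equal iff they have exactly the same elements.
A = {2, 4, 5, 7, 13, 14, 20, 29}
B = {2, 4, 5, 7, 13, 14, 20, 29}
Same elements → A = B

Yes, A = B


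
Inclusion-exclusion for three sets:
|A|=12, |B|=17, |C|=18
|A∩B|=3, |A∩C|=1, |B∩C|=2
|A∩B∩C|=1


|A∪B∪C| = |A|+|B|+|C| - |A∩B|-|A∩C|-|B∩C| + |A∩B∩C|
= 12+17+18 - 3-1-2 + 1
= 47 - 6 + 1
= 42

|A ∪ B ∪ C| = 42


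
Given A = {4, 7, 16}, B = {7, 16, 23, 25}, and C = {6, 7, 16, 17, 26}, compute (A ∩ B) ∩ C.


A ∩ B = {7, 16}
(A ∩ B) ∩ C = {7, 16}

A ∩ B ∩ C = {7, 16}


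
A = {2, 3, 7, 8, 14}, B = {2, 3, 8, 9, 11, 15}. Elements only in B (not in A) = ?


A = {2, 3, 7, 8, 14}
B = {2, 3, 8, 9, 11, 15}
Region: only in B (not in A)
Elements: {9, 11, 15}

Elements only in B (not in A): {9, 11, 15}


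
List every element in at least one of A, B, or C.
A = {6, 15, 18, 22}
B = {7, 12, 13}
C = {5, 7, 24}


A ∪ B = {6, 7, 12, 13, 15, 18, 22}
(A ∪ B) ∪ C = {5, 6, 7, 12, 13, 15, 18, 22, 24}

A ∪ B ∪ C = {5, 6, 7, 12, 13, 15, 18, 22, 24}


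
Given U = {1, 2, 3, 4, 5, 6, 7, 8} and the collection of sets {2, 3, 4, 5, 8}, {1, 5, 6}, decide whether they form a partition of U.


A partition requires: (1) non-empty parts, (2) pairwise disjoint, (3) union = U
Parts: {2, 3, 4, 5, 8}, {1, 5, 6}
Union of parts: {1, 2, 3, 4, 5, 6, 8}
U = {1, 2, 3, 4, 5, 6, 7, 8}
All non-empty? True
Pairwise disjoint? False
Covers U? False

No, not a valid partition


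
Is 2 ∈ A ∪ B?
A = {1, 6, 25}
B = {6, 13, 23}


A = {1, 6, 25}, B = {6, 13, 23}
A ∪ B = all elements in A or B
A ∪ B = {1, 6, 13, 23, 25}
Checking if 2 ∈ A ∪ B
2 is not in A ∪ B → False

2 ∉ A ∪ B


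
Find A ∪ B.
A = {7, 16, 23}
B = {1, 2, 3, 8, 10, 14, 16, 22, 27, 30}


A ∪ B = all elements in A or B (or both)
A = {7, 16, 23}
B = {1, 2, 3, 8, 10, 14, 16, 22, 27, 30}
A ∪ B = {1, 2, 3, 7, 8, 10, 14, 16, 22, 23, 27, 30}

A ∪ B = {1, 2, 3, 7, 8, 10, 14, 16, 22, 23, 27, 30}


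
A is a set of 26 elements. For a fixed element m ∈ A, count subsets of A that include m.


Subsets of A containing m correspond to subsets of A \ {m}, which has 25 elements.
Count = 2^(n-1) = 2^25
= 33554432

Number of subsets containing m = 33554432


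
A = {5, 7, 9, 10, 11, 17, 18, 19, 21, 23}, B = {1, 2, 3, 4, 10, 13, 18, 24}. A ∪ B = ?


A ∪ B = all elements in A or B (or both)
A = {5, 7, 9, 10, 11, 17, 18, 19, 21, 23}
B = {1, 2, 3, 4, 10, 13, 18, 24}
A ∪ B = {1, 2, 3, 4, 5, 7, 9, 10, 11, 13, 17, 18, 19, 21, 23, 24}

A ∪ B = {1, 2, 3, 4, 5, 7, 9, 10, 11, 13, 17, 18, 19, 21, 23, 24}


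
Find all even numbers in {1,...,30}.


Checking each candidate:
Condition: even numbers in {1,...,30}
Result = {2, 4, 6, 8, 10, 12, 14, 16, 18, 20, 22, 24, 26, 28, 30}

{2, 4, 6, 8, 10, 12, 14, 16, 18, 20, 22, 24, 26, 28, 30}


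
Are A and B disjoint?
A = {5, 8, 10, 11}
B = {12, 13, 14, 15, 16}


Disjoint means A ∩ B = ∅.
A ∩ B = ∅
A ∩ B = ∅, so A and B are disjoint.

Yes, A and B are disjoint


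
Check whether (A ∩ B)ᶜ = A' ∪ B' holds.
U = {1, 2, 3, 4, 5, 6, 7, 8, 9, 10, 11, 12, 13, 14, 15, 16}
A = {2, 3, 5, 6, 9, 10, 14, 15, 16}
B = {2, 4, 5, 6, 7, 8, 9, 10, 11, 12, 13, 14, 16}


LHS: A ∩ B = {2, 5, 6, 9, 10, 14, 16}
(A ∩ B)' = U \ (A ∩ B) = {1, 3, 4, 7, 8, 11, 12, 13, 15}
A' = {1, 4, 7, 8, 11, 12, 13}, B' = {1, 3, 15}
Claimed RHS: A' ∪ B' = {1, 3, 4, 7, 8, 11, 12, 13, 15}
Identity is VALID: LHS = RHS = {1, 3, 4, 7, 8, 11, 12, 13, 15} ✓

Identity is valid. (A ∩ B)' = A' ∪ B' = {1, 3, 4, 7, 8, 11, 12, 13, 15}


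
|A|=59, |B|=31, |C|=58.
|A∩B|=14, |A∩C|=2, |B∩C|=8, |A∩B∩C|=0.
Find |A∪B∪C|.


|A∪B∪C| = |A|+|B|+|C| - |A∩B|-|A∩C|-|B∩C| + |A∩B∩C|
= 59+31+58 - 14-2-8 + 0
= 148 - 24 + 0
= 124

|A ∪ B ∪ C| = 124


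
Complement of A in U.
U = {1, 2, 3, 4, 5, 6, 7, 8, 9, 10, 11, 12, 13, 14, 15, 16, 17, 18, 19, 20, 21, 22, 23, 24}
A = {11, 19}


Aᶜ = U \ A = elements in U but not in A
U = {1, 2, 3, 4, 5, 6, 7, 8, 9, 10, 11, 12, 13, 14, 15, 16, 17, 18, 19, 20, 21, 22, 23, 24}
A = {11, 19}
Aᶜ = {1, 2, 3, 4, 5, 6, 7, 8, 9, 10, 12, 13, 14, 15, 16, 17, 18, 20, 21, 22, 23, 24}

Aᶜ = {1, 2, 3, 4, 5, 6, 7, 8, 9, 10, 12, 13, 14, 15, 16, 17, 18, 20, 21, 22, 23, 24}


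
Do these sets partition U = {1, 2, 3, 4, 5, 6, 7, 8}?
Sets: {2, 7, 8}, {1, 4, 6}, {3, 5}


A partition requires: (1) non-empty parts, (2) pairwise disjoint, (3) union = U
Parts: {2, 7, 8}, {1, 4, 6}, {3, 5}
Union of parts: {1, 2, 3, 4, 5, 6, 7, 8}
U = {1, 2, 3, 4, 5, 6, 7, 8}
All non-empty? True
Pairwise disjoint? True
Covers U? True

Yes, valid partition


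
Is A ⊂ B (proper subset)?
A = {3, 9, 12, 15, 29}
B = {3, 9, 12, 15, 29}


A ⊂ B requires: A ⊆ B AND A ≠ B.
A ⊆ B? Yes
A = B? Yes
A = B, so A is not a PROPER subset.

No, A is not a proper subset of B


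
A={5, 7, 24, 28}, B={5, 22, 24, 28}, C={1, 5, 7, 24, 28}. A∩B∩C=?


A ∩ B = {5, 24, 28}
(A ∩ B) ∩ C = {5, 24, 28}

A ∩ B ∩ C = {5, 24, 28}


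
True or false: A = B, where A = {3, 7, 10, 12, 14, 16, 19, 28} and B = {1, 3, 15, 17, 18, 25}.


Two sets are equal iff they have exactly the same elements.
A = {3, 7, 10, 12, 14, 16, 19, 28}
B = {1, 3, 15, 17, 18, 25}
Differences: {1, 7, 10, 12, 14, 15, 16, 17, 18, 19, 25, 28}
A ≠ B

No, A ≠ B


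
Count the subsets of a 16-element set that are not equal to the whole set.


Total subsets = 2^n = 2^16 = 65536
Proper subsets exclude the set itself: 2^n - 1
= 65536 - 1
= 65535

Number of proper subsets = 65535


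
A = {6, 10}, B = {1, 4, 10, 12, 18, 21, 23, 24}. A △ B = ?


A △ B = (A \ B) ∪ (B \ A) = elements in exactly one of A or B
A \ B = {6}
B \ A = {1, 4, 12, 18, 21, 23, 24}
A △ B = {1, 4, 6, 12, 18, 21, 23, 24}

A △ B = {1, 4, 6, 12, 18, 21, 23, 24}


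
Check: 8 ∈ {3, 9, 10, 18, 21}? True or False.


A = {3, 9, 10, 18, 21}
Checking if 8 is in A
8 is not in A → False

8 ∉ A


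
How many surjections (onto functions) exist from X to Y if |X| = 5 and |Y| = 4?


n = |X| = 5, k = |Y| = 4. Surjections via inclusion-exclusion:
S(n,k) = Σ(-1)^i × C(k,i) × (k-i)^n, i=0 to k
i=0: (-1)^0×C(4,0)×4^5 = 1024
i=1: (-1)^1×C(4,1)×3^5 = -972
i=2: (-1)^2×C(4,2)×2^5 = 192
i=3: (-1)^3×C(4,3)×1^5 = -4
i=4: (-1)^4×C(4,4)×0^5 = 0
Total = 240

Number of surjections = 240


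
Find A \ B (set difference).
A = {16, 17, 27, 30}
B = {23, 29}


A \ B = elements in A but not in B
A = {16, 17, 27, 30}
B = {23, 29}
Remove from A any elements in B
A \ B = {16, 17, 27, 30}

A \ B = {16, 17, 27, 30}


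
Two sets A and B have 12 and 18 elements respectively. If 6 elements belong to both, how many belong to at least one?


|A ∪ B| = |A| + |B| - |A ∩ B|
= 12 + 18 - 6
= 24

|A ∪ B| = 24


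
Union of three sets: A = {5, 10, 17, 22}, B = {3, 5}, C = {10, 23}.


A ∪ B = {3, 5, 10, 17, 22}
(A ∪ B) ∪ C = {3, 5, 10, 17, 22, 23}

A ∪ B ∪ C = {3, 5, 10, 17, 22, 23}


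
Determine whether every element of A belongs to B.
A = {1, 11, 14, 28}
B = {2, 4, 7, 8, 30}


A ⊆ B means every element of A is in B.
Elements in A not in B: {1, 11, 14, 28}
So A ⊄ B.

No, A ⊄ B


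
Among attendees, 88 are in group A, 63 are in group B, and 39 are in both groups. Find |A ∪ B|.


|A ∪ B| = |A| + |B| - |A ∩ B|
= 88 + 63 - 39
= 112

|A ∪ B| = 112


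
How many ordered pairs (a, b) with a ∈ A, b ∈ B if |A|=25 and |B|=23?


|A × B| = |A| × |B|
= 25 × 23
= 575

|A × B| = 575


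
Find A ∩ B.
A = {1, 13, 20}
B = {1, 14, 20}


A ∩ B = elements in both A and B
A = {1, 13, 20}
B = {1, 14, 20}
A ∩ B = {1, 20}

A ∩ B = {1, 20}


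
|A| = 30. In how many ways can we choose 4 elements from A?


C(n,k) = n! / (k!(n-k)!)
C(30,4) = 30! / (4!26!)
= 27405

C(30,4) = 27405


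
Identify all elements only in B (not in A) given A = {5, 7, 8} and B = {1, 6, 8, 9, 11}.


A = {5, 7, 8}
B = {1, 6, 8, 9, 11}
Region: only in B (not in A)
Elements: {1, 6, 9, 11}

Elements only in B (not in A): {1, 6, 9, 11}


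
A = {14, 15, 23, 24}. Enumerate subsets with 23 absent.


A subset of A that omits 23 is a subset of A \ {23}, so there are 2^(n-1) = 2^3 = 8 of them.
Subsets excluding 23: ∅, {14}, {15}, {24}, {14, 15}, {14, 24}, {15, 24}, {14, 15, 24}

Subsets excluding 23 (8 total): ∅, {14}, {15}, {24}, {14, 15}, {14, 24}, {15, 24}, {14, 15, 24}


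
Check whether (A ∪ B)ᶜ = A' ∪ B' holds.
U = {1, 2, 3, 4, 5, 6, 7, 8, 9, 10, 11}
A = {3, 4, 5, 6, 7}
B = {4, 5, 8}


LHS: A ∪ B = {3, 4, 5, 6, 7, 8}
(A ∪ B)' = U \ (A ∪ B) = {1, 2, 9, 10, 11}
A' = {1, 2, 8, 9, 10, 11}, B' = {1, 2, 3, 6, 7, 9, 10, 11}
Claimed RHS: A' ∪ B' = {1, 2, 3, 6, 7, 8, 9, 10, 11}
Identity is INVALID: LHS = {1, 2, 9, 10, 11} but the RHS claimed here equals {1, 2, 3, 6, 7, 8, 9, 10, 11}. The correct form is (A ∪ B)' = A' ∩ B'.

Identity is invalid: (A ∪ B)' = {1, 2, 9, 10, 11} but A' ∪ B' = {1, 2, 3, 6, 7, 8, 9, 10, 11}. The correct De Morgan law is (A ∪ B)' = A' ∩ B'.


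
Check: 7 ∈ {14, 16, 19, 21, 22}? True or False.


A = {14, 16, 19, 21, 22}
Checking if 7 is in A
7 is not in A → False

7 ∉ A


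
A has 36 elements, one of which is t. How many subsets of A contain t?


Subsets of A containing t correspond to subsets of A \ {t}, which has 35 elements.
Count = 2^(n-1) = 2^35
= 34359738368

Number of subsets containing t = 34359738368
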